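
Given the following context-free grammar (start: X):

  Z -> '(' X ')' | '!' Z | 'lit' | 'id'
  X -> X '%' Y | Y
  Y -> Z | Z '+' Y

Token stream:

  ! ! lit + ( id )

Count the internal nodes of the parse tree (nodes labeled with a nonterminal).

10

[X [Y [Z ! [Z ! [Z lit]]] + [Y [Z ( [X [Y [Z id]]] )]]]]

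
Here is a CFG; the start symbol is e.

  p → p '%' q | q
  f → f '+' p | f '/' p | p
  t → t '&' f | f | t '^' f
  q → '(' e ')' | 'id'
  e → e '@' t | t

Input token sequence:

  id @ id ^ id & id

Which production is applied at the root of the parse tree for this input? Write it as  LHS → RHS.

[e [e [t [f [p [q id]]]]] @ [t [t [t [f [p [q id]]]] ^ [f [p [q id]]]] & [f [p [q id]]]]]

e → e '@' t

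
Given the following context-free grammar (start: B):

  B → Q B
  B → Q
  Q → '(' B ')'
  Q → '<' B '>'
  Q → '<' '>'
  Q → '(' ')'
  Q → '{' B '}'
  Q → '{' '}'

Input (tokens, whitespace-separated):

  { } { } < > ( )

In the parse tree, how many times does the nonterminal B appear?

[B [Q { }] [B [Q { }] [B [Q < >] [B [Q ( )]]]]]

4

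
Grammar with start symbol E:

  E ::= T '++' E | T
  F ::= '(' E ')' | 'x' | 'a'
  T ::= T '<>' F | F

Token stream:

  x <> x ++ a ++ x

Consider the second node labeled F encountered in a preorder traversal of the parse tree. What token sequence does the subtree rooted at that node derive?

[E [T [T [F x]] <> [F x]] ++ [E [T [F a]] ++ [E [T [F x]]]]]

x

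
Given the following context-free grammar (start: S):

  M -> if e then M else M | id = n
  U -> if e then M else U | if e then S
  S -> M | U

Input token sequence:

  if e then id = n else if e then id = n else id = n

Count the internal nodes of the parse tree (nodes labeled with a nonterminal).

6

[S [M if e then [M id = n] else [M if e then [M id = n] else [M id = n]]]]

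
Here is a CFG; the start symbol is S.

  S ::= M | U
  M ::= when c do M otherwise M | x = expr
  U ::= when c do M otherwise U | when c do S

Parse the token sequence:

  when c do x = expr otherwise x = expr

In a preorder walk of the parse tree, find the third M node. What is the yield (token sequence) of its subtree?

x = expr

[S [M when c do [M x = expr] otherwise [M x = expr]]]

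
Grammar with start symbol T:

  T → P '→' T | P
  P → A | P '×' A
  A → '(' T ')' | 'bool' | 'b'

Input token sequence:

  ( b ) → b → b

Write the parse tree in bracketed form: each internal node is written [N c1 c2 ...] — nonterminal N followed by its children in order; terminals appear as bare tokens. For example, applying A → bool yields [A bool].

[T [P [A ( [T [P [A b]]] )]] → [T [P [A b]] → [T [P [A b]]]]]

T
P → T
A → T
( T ) → T
( P ) → T
( A ) → T
( b ) → T
( b ) → P → T
( b ) → A → T
( b ) → b → T
( b ) → b → P
( b ) → b → A
( b ) → b → b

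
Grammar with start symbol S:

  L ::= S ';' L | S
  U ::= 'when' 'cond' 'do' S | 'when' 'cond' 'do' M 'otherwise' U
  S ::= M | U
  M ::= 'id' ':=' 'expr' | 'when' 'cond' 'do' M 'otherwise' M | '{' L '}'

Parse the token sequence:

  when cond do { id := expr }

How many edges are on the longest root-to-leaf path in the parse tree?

[S [U when cond do [S [M { [L [S [M id := expr]]] }]]]]

7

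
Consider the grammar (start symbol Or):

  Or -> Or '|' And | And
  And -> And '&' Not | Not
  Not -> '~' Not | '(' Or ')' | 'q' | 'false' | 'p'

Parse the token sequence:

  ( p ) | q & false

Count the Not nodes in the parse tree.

4

[Or [Or [And [Not ( [Or [And [Not p]]] )]]] | [And [And [Not q]] & [Not false]]]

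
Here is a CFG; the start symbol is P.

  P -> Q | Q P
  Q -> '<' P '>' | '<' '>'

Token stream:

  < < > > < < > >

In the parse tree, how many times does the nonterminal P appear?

4

[P [Q < [P [Q < >]] >] [P [Q < [P [Q < >]] >]]]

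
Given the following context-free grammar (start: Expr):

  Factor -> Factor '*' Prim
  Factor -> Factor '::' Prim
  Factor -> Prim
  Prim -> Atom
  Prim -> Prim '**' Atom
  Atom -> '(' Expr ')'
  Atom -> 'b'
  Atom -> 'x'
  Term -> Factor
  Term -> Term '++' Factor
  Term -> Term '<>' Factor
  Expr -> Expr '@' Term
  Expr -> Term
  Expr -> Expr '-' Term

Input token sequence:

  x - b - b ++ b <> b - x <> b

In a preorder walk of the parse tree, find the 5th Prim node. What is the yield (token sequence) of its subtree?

[Expr [Expr [Expr [Expr [Term [Factor [Prim [Atom x]]]]] - [Term [Factor [Prim [Atom b]]]]] - [Term [Term [Term [Factor [Prim [Atom b]]]] ++ [Factor [Prim [Atom b]]]] <> [Factor [Prim [Atom b]]]]] - [Term [Term [Factor [Prim [Atom x]]]] <> [Factor [Prim [Atom b]]]]]

b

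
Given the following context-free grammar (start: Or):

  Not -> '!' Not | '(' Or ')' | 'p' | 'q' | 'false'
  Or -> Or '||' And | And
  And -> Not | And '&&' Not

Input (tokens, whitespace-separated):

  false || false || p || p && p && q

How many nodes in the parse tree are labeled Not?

[Or [Or [Or [Or [And [Not false]]] || [And [Not false]]] || [And [Not p]]] || [And [And [And [Not p]] && [Not p]] && [Not q]]]

6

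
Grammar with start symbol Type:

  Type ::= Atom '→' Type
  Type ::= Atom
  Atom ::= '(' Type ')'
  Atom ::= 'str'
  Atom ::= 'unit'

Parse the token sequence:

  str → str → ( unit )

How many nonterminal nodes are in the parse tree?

8

[Type [Atom str] → [Type [Atom str] → [Type [Atom ( [Type [Atom unit]] )]]]]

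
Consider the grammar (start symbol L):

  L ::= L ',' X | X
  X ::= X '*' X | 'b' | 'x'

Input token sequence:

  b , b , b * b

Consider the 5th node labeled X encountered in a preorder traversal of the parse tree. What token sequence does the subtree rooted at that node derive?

b

[L [L [L [X b]] , [X b]] , [X [X b] * [X b]]]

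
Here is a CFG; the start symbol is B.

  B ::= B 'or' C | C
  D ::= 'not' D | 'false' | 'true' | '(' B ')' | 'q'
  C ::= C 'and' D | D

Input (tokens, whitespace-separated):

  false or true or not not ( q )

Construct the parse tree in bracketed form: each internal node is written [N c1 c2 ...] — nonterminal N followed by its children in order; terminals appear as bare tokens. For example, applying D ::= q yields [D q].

[B [B [B [C [D false]]] or [C [D true]]] or [C [D not [D not [D ( [B [C [D q]]] )]]]]]

B
B or C
B or C or C
C or C or C
D or C or C
false or C or C
false or D or C
false or true or C
false or true or D
false or true or not D
false or true or not not D
false or true or not not ( B )
false or true or not not ( C )
false or true or not not ( D )
false or true or not not ( q )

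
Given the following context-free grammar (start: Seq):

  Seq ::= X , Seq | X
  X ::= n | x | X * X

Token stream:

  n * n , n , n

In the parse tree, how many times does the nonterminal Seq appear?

3

[Seq [X [X n] * [X n]] , [Seq [X n] , [Seq [X n]]]]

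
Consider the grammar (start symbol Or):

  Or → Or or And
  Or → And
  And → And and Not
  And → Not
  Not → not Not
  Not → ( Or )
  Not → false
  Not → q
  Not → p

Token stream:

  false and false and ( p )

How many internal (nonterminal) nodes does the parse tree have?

[Or [And [And [And [Not false]] and [Not false]] and [Not ( [Or [And [Not p]]] )]]]

10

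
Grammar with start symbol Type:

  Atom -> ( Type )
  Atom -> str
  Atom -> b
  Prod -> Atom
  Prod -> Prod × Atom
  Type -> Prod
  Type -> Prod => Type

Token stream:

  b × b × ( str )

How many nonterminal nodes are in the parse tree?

10

[Type [Prod [Prod [Prod [Atom b]] × [Atom b]] × [Atom ( [Type [Prod [Atom str]]] )]]]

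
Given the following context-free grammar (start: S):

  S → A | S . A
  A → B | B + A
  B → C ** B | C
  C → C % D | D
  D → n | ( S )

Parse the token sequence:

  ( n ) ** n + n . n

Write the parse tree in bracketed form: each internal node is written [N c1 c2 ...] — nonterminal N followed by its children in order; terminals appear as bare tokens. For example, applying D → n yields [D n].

[S [S [A [B [C [D ( [S [A [B [C [D n]]]]] )]] ** [B [C [D n]]]] + [A [B [C [D n]]]]]] . [A [B [C [D n]]]]]

S
S . A
A . A
B + A . A
C ** B + A . A
D ** B + A . A
( S ) ** B + A . A
( A ) ** B + A . A
( B ) ** B + A . A
( C ) ** B + A . A
( D ) ** B + A . A
( n ) ** B + A . A
( n ) ** C + A . A
( n ) ** D + A . A
( n ) ** n + A . A
( n ) ** n + B . A
( n ) ** n + C . A
( n ) ** n + D . A
( n ) ** n + n . A
( n ) ** n + n . B
( n ) ** n + n . C
( n ) ** n + n . D
( n ) ** n + n . n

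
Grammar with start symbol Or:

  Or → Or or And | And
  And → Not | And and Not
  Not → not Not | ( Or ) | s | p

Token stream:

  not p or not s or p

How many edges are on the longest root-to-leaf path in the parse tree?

[Or [Or [Or [And [Not not [Not p]]]] or [And [Not not [Not s]]]] or [And [Not p]]]

6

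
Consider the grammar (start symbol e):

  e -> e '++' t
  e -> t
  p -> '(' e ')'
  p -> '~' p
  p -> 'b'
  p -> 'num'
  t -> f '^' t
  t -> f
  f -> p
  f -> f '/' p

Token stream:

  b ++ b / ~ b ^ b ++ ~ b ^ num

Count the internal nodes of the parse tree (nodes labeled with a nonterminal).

22

[e [e [e [t [f [p b]]]] ++ [t [f [f [p b]] / [p ~ [p b]]] ^ [t [f [p b]]]]] ++ [t [f [p ~ [p b]]] ^ [t [f [p num]]]]]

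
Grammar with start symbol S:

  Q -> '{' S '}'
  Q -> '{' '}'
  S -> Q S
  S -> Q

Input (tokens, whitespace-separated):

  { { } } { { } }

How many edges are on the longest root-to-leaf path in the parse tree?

5

[S [Q { [S [Q { }]] }] [S [Q { [S [Q { }]] }]]]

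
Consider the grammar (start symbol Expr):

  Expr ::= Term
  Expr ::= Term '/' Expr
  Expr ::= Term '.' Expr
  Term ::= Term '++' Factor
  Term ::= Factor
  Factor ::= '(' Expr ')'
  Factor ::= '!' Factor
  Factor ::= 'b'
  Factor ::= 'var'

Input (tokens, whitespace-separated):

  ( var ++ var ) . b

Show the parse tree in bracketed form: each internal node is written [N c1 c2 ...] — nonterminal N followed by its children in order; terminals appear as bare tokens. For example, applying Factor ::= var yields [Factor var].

[Expr [Term [Factor ( [Expr [Term [Term [Factor var]] ++ [Factor var]]] )]] . [Expr [Term [Factor b]]]]

Expr
Term . Expr
Factor . Expr
( Expr ) . Expr
( Term ) . Expr
( Term ++ Factor ) . Expr
( Factor ++ Factor ) . Expr
( var ++ Factor ) . Expr
( var ++ var ) . Expr
( var ++ var ) . Term
( var ++ var ) . Factor
( var ++ var ) . b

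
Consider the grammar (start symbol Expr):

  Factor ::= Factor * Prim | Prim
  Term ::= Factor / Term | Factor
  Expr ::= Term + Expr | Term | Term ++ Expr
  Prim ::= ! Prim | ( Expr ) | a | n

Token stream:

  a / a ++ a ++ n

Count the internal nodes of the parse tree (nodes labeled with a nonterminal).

15

[Expr [Term [Factor [Prim a]] / [Term [Factor [Prim a]]]] ++ [Expr [Term [Factor [Prim a]]] ++ [Expr [Term [Factor [Prim n]]]]]]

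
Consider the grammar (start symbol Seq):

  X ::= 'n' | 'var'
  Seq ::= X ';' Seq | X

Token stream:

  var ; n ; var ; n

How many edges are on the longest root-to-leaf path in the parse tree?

5

[Seq [X var] ; [Seq [X n] ; [Seq [X var] ; [Seq [X n]]]]]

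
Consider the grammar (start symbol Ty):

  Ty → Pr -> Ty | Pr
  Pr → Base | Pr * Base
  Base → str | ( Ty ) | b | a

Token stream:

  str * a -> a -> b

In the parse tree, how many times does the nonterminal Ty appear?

3

[Ty [Pr [Pr [Base str]] * [Base a]] -> [Ty [Pr [Base a]] -> [Ty [Pr [Base b]]]]]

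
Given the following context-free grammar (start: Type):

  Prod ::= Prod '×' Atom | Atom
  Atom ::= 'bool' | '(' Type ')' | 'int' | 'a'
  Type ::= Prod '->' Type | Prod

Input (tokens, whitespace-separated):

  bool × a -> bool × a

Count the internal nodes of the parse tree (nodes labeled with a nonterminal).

[Type [Prod [Prod [Atom bool]] × [Atom a]] -> [Type [Prod [Prod [Atom bool]] × [Atom a]]]]

10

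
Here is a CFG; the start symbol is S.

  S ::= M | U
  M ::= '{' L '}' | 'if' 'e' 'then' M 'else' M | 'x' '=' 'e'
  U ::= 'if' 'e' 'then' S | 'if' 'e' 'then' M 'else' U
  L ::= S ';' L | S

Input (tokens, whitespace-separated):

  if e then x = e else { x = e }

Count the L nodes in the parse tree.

1

[S [M if e then [M x = e] else [M { [L [S [M x = e]]] }]]]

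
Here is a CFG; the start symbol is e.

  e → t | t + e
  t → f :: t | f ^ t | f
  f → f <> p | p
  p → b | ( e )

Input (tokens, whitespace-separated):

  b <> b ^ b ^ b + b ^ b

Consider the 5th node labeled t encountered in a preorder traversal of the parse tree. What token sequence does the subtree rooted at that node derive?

b

[e [t [f [f [p b]] <> [p b]] ^ [t [f [p b]] ^ [t [f [p b]]]]] + [e [t [f [p b]] ^ [t [f [p b]]]]]]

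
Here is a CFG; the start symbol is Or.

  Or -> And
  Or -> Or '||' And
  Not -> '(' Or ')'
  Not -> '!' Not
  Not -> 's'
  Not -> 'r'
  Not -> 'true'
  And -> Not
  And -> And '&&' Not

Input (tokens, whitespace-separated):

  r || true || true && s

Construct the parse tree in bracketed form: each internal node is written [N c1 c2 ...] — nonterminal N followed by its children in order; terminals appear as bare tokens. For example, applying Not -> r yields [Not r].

Or
Or || And
Or || And || And
And || And || And
Not || And || And
r || And || And
r || Not || And
r || true || And
r || true || And && Not
r || true || Not && Not
r || true || true && Not
r || true || true && s

[Or [Or [Or [And [Not r]]] || [And [Not true]]] || [And [And [Not true]] && [Not s]]]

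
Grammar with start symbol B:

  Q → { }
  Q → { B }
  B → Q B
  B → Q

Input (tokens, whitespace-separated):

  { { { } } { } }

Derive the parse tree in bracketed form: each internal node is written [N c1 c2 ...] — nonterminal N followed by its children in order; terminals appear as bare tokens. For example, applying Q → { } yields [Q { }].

[B [Q { [B [Q { [B [Q { }]] }] [B [Q { }]]] }]]

B
Q
{ B }
{ Q B }
{ { B } B }
{ { Q } B }
{ { { } } B }
{ { { } } Q }
{ { { } } { } }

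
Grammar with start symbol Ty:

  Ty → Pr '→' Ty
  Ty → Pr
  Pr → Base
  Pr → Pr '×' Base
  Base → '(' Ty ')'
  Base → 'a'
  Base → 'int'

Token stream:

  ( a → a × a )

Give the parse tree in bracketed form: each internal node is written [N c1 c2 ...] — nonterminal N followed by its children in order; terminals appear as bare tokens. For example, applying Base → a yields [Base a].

[Ty [Pr [Base ( [Ty [Pr [Base a]] → [Ty [Pr [Pr [Base a]] × [Base a]]]] )]]]

Ty
Pr
Base
( Ty )
( Pr → Ty )
( Base → Ty )
( a → Ty )
( a → Pr )
( a → Pr × Base )
( a → Base × Base )
( a → a × Base )
( a → a × a )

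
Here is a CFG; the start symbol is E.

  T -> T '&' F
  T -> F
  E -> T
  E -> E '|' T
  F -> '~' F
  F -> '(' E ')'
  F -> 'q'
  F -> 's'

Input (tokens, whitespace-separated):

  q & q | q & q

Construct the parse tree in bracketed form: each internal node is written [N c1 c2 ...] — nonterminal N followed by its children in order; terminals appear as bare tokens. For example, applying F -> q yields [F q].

[E [E [T [T [F q]] & [F q]]] | [T [T [F q]] & [F q]]]

E
E | T
T | T
T & F | T
F & F | T
q & F | T
q & q | T
q & q | T & F
q & q | F & F
q & q | q & F
q & q | q & q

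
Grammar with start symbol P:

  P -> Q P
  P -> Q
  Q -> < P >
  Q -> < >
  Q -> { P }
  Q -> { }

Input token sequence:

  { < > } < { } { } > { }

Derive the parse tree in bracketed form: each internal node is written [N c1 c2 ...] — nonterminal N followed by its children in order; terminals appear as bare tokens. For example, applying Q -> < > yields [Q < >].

[P [Q { [P [Q < >]] }] [P [Q < [P [Q { }] [P [Q { }]]] >] [P [Q { }]]]]

P
Q P
{ P } P
{ Q } P
{ < > } P
{ < > } Q P
{ < > } < P > P
{ < > } < Q P > P
{ < > } < { } P > P
{ < > } < { } Q > P
{ < > } < { } { } > P
{ < > } < { } { } > Q
{ < > } < { } { } > { }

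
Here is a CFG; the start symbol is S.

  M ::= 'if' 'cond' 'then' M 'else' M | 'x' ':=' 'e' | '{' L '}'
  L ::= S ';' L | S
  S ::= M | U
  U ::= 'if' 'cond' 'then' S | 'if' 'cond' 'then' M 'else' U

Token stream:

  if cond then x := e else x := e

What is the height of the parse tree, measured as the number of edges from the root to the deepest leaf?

3

[S [M if cond then [M x := e] else [M x := e]]]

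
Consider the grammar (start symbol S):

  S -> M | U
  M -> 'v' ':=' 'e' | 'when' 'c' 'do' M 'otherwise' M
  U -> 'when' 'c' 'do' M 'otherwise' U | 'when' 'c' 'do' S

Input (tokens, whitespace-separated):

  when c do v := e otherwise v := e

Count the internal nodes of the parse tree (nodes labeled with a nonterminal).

[S [M when c do [M v := e] otherwise [M v := e]]]

4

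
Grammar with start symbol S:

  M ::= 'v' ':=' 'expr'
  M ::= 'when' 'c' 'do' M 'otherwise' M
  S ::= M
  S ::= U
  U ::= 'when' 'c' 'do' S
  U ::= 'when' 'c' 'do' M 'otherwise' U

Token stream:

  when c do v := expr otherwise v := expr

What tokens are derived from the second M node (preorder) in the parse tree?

[S [M when c do [M v := expr] otherwise [M v := expr]]]

v := expr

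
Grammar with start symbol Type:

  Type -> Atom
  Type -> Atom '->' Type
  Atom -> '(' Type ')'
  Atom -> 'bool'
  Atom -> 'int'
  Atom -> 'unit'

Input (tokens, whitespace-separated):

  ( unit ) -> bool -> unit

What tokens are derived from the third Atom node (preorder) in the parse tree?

bool

[Type [Atom ( [Type [Atom unit]] )] -> [Type [Atom bool] -> [Type [Atom unit]]]]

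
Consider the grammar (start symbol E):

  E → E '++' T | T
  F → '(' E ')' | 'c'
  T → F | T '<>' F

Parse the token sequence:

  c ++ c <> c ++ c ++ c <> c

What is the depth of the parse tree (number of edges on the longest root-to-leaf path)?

[E [E [E [E [T [F c]]] ++ [T [T [F c]] <> [F c]]] ++ [T [F c]]] ++ [T [T [F c]] <> [F c]]]

6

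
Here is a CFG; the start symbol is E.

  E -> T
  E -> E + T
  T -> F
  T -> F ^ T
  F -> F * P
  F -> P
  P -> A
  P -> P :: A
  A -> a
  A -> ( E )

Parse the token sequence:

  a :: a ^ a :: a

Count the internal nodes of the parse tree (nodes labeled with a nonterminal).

[E [T [F [P [P [A a]] :: [A a]]] ^ [T [F [P [P [A a]] :: [A a]]]]]]

13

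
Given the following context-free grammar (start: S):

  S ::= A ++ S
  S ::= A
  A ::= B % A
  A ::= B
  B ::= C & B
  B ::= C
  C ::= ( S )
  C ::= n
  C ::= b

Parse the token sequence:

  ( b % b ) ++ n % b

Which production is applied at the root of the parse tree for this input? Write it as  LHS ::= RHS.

S ::= A ++ S

[S [A [B [C ( [S [A [B [C b]] % [A [B [C b]]]]] )]]] ++ [S [A [B [C n]] % [A [B [C b]]]]]]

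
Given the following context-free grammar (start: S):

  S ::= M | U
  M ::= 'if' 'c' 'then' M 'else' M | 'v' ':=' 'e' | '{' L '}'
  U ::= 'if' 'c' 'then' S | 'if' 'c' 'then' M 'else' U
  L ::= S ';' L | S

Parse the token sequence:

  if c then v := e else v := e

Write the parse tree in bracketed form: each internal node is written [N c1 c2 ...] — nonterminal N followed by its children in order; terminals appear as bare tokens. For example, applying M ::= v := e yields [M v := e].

S
M
if c then M else M
if c then v := e else M
if c then v := e else v := e

[S [M if c then [M v := e] else [M v := e]]]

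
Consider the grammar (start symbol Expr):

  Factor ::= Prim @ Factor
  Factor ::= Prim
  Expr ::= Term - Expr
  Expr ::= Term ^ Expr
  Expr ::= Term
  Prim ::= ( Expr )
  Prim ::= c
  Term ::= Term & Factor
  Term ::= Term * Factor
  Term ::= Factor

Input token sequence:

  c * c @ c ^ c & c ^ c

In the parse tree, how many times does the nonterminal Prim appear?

[Expr [Term [Term [Factor [Prim c]]] * [Factor [Prim c] @ [Factor [Prim c]]]] ^ [Expr [Term [Term [Factor [Prim c]]] & [Factor [Prim c]]] ^ [Expr [Term [Factor [Prim c]]]]]]

6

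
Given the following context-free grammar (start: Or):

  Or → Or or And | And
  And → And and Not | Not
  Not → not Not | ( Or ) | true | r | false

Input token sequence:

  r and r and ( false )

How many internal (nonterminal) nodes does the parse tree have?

10

[Or [And [And [And [Not r]] and [Not r]] and [Not ( [Or [And [Not false]]] )]]]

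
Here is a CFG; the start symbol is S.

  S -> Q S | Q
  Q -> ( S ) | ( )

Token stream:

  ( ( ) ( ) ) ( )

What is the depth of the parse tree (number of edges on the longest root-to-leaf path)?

[S [Q ( [S [Q ( )] [S [Q ( )]]] )] [S [Q ( )]]]

5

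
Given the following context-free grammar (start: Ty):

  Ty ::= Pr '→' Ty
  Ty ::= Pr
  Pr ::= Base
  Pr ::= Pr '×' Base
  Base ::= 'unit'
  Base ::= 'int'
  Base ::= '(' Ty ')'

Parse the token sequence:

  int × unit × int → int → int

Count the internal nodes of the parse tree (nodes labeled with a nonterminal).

13

[Ty [Pr [Pr [Pr [Base int]] × [Base unit]] × [Base int]] → [Ty [Pr [Base int]] → [Ty [Pr [Base int]]]]]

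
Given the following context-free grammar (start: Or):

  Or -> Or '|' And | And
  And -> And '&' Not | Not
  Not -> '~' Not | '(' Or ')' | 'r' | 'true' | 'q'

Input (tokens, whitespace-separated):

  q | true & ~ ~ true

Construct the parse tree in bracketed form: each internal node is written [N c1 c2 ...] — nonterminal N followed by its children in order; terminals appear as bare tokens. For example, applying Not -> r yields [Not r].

Or
Or | And
And | And
Not | And
q | And
q | And & Not
q | Not & Not
q | true & Not
q | true & ~ Not
q | true & ~ ~ Not
q | true & ~ ~ true

[Or [Or [And [Not q]]] | [And [And [Not true]] & [Not ~ [Not ~ [Not true]]]]]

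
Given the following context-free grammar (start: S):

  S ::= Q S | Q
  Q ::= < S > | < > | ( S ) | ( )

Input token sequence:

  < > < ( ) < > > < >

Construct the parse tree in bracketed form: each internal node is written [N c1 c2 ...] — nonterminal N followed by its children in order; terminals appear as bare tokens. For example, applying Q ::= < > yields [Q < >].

S
Q S
< > S
< > Q S
< > < S > S
< > < Q S > S
< > < ( ) S > S
< > < ( ) Q > S
< > < ( ) < > > S
< > < ( ) < > > Q
< > < ( ) < > > < >

[S [Q < >] [S [Q < [S [Q ( )] [S [Q < >]]] >] [S [Q < >]]]]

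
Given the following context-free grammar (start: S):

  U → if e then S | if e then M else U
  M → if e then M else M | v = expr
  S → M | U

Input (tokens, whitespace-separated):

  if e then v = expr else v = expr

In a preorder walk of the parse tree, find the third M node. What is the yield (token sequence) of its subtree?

v = expr

[S [M if e then [M v = expr] else [M v = expr]]]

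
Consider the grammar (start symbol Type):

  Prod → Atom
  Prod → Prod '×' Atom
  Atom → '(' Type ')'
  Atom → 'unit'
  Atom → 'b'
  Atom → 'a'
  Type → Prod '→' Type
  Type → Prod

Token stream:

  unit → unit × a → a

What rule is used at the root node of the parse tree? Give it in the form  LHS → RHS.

[Type [Prod [Atom unit]] → [Type [Prod [Prod [Atom unit]] × [Atom a]] → [Type [Prod [Atom a]]]]]

Type → Prod '→' Type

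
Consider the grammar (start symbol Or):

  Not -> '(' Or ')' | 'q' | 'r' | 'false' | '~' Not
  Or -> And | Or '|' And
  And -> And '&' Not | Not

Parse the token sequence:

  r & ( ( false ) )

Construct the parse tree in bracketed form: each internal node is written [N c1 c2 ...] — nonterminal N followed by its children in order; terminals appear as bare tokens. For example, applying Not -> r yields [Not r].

Or
And
And & Not
Not & Not
r & Not
r & ( Or )
r & ( And )
r & ( Not )
r & ( ( Or ) )
r & ( ( And ) )
r & ( ( Not ) )
r & ( ( false ) )

[Or [And [And [Not r]] & [Not ( [Or [And [Not ( [Or [And [Not false]]] )]]] )]]]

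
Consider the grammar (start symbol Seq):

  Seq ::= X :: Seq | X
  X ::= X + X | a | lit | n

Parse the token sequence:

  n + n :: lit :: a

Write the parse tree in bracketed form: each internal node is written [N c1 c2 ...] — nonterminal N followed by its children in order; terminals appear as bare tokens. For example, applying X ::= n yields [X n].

Seq
X :: Seq
X + X :: Seq
n + X :: Seq
n + n :: Seq
n + n :: X :: Seq
n + n :: lit :: Seq
n + n :: lit :: X
n + n :: lit :: a

[Seq [X [X n] + [X n]] :: [Seq [X lit] :: [Seq [X a]]]]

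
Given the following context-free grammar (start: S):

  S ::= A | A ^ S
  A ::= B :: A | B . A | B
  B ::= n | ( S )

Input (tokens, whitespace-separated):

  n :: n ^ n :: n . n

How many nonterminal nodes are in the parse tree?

12

[S [A [B n] :: [A [B n]]] ^ [S [A [B n] :: [A [B n] . [A [B n]]]]]]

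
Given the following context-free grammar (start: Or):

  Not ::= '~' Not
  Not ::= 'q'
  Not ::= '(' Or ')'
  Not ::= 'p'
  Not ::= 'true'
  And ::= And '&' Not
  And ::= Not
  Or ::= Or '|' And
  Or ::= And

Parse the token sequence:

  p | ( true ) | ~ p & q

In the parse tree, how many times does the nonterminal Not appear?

[Or [Or [Or [And [Not p]]] | [And [Not ( [Or [And [Not true]]] )]]] | [And [And [Not ~ [Not p]]] & [Not q]]]

6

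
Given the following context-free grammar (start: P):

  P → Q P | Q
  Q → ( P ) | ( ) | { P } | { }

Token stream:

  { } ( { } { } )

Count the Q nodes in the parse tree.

4

[P [Q { }] [P [Q ( [P [Q { }] [P [Q { }]]] )]]]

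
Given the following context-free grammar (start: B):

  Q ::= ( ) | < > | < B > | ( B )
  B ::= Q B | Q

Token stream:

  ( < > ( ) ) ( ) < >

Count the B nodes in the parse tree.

5

[B [Q ( [B [Q < >] [B [Q ( )]]] )] [B [Q ( )] [B [Q < >]]]]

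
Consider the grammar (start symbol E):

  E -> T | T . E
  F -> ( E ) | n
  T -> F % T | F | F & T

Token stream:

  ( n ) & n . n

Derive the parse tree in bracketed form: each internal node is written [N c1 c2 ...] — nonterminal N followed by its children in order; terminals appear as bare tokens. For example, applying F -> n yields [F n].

[E [T [F ( [E [T [F n]]] )] & [T [F n]]] . [E [T [F n]]]]

E
T . E
F & T . E
( E ) & T . E
( T ) & T . E
( F ) & T . E
( n ) & T . E
( n ) & F . E
( n ) & n . E
( n ) & n . T
( n ) & n . F
( n ) & n . n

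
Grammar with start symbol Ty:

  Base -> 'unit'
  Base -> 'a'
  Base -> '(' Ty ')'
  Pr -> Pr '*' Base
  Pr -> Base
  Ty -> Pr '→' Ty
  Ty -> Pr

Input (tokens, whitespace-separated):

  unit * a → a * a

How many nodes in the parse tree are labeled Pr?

4

[Ty [Pr [Pr [Base unit]] * [Base a]] → [Ty [Pr [Pr [Base a]] * [Base a]]]]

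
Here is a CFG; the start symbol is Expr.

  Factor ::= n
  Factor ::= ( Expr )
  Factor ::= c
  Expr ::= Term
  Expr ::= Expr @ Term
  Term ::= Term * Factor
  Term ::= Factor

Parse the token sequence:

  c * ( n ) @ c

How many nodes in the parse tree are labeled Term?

[Expr [Expr [Term [Term [Factor c]] * [Factor ( [Expr [Term [Factor n]]] )]]] @ [Term [Factor c]]]

4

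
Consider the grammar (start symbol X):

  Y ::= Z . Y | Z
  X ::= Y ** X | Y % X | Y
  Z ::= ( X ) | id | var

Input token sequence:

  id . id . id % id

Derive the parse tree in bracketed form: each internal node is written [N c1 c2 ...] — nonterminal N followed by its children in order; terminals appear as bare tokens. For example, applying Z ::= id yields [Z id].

X
Y % X
Z . Y % X
id . Y % X
id . Z . Y % X
id . id . Y % X
id . id . Z % X
id . id . id % X
id . id . id % Y
id . id . id % Z
id . id . id % id

[X [Y [Z id] . [Y [Z id] . [Y [Z id]]]] % [X [Y [Z id]]]]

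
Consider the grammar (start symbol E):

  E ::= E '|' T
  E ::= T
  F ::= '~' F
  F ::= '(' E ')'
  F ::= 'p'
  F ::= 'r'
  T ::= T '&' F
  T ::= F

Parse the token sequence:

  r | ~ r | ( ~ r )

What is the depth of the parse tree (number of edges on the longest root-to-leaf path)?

7

[E [E [E [T [F r]]] | [T [F ~ [F r]]]] | [T [F ( [E [T [F ~ [F r]]]] )]]]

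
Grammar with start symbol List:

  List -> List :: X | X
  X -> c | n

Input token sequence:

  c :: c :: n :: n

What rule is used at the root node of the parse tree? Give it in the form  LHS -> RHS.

[List [List [List [List [X c]] :: [X c]] :: [X n]] :: [X n]]

List -> List :: X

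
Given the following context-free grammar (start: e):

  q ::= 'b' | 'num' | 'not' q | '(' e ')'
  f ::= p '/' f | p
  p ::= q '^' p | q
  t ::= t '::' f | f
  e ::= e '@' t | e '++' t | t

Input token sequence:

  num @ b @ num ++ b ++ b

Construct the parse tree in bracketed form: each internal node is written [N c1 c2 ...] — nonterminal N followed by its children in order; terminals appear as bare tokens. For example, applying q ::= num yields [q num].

[e [e [e [e [e [t [f [p [q num]]]]] @ [t [f [p [q b]]]]] @ [t [f [p [q num]]]]] ++ [t [f [p [q b]]]]] ++ [t [f [p [q b]]]]]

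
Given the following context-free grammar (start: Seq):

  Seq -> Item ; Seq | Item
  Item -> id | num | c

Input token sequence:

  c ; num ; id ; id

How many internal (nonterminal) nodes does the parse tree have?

[Seq [Item c] ; [Seq [Item num] ; [Seq [Item id] ; [Seq [Item id]]]]]

8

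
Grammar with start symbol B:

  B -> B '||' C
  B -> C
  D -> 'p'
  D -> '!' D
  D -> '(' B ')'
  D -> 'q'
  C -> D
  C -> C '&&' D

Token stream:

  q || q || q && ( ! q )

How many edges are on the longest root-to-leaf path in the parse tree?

7

[B [B [B [C [D q]]] || [C [D q]]] || [C [C [D q]] && [D ( [B [C [D ! [D q]]]] )]]]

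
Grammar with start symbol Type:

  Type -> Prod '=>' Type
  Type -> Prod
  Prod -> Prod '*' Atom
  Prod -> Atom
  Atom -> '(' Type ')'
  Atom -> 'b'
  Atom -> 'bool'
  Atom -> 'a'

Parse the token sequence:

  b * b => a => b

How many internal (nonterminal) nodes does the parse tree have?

[Type [Prod [Prod [Atom b]] * [Atom b]] => [Type [Prod [Atom a]] => [Type [Prod [Atom b]]]]]

11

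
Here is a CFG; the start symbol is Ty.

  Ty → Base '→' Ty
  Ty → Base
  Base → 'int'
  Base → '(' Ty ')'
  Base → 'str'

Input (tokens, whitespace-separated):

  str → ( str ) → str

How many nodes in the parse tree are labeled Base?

4

[Ty [Base str] → [Ty [Base ( [Ty [Base str]] )] → [Ty [Base str]]]]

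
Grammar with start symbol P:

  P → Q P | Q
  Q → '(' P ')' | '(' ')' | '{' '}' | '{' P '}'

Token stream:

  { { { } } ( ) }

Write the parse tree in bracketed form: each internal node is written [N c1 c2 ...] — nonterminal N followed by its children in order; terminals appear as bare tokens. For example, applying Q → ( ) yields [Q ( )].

[P [Q { [P [Q { [P [Q { }]] }] [P [Q ( )]]] }]]

P
Q
{ P }
{ Q P }
{ { P } P }
{ { Q } P }
{ { { } } P }
{ { { } } Q }
{ { { } } ( ) }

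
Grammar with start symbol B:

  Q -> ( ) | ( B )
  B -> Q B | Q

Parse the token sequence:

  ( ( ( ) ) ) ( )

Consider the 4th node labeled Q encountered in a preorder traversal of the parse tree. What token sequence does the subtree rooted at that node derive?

( )

[B [Q ( [B [Q ( [B [Q ( )]] )]] )] [B [Q ( )]]]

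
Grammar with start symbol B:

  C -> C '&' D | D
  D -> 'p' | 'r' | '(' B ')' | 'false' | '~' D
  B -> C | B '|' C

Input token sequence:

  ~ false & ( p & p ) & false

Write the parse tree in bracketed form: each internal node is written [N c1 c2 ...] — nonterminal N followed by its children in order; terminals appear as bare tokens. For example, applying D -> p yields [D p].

[B [C [C [C [D ~ [D false]]] & [D ( [B [C [C [D p]] & [D p]]] )]] & [D false]]]

B
C
C & D
C & D & D
D & D & D
~ D & D & D
~ false & D & D
~ false & ( B ) & D
~ false & ( C ) & D
~ false & ( C & D ) & D
~ false & ( D & D ) & D
~ false & ( p & D ) & D
~ false & ( p & p ) & D
~ false & ( p & p ) & false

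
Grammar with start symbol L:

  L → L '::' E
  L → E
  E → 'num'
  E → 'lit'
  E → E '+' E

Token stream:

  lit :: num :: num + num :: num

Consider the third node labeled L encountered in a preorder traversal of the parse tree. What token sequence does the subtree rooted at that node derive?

lit :: num

[L [L [L [L [E lit]] :: [E num]] :: [E [E num] + [E num]]] :: [E num]]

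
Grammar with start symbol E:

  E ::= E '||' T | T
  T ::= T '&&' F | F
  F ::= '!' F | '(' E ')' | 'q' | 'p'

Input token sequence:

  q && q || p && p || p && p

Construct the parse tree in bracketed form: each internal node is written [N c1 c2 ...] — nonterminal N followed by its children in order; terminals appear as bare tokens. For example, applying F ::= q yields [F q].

E
E || T
E || T || T
T || T || T
T && F || T || T
F && F || T || T
q && F || T || T
q && q || T || T
q && q || T && F || T
q && q || F && F || T
q && q || p && F || T
q && q || p && p || T
q && q || p && p || T && F
q && q || p && p || F && F
q && q || p && p || p && F
q && q || p && p || p && p

[E [E [E [T [T [F q]] && [F q]]] || [T [T [F p]] && [F p]]] || [T [T [F p]] && [F p]]]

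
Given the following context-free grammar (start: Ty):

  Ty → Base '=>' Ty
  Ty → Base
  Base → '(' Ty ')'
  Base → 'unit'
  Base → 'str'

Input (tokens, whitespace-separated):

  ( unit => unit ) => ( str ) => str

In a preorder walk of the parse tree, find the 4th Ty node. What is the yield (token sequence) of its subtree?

( str ) => str

[Ty [Base ( [Ty [Base unit] => [Ty [Base unit]]] )] => [Ty [Base ( [Ty [Base str]] )] => [Ty [Base str]]]]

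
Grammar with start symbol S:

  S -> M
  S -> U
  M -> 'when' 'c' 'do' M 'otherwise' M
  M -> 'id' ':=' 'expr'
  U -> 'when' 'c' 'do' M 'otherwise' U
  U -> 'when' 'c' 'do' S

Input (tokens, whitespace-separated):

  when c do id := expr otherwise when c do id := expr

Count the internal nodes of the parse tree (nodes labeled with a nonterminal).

[S [U when c do [M id := expr] otherwise [U when c do [S [M id := expr]]]]]

6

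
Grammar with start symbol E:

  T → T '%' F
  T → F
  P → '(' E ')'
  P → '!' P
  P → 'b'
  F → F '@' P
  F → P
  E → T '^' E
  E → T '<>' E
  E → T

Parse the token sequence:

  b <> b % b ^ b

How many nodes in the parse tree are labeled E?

3

[E [T [F [P b]]] <> [E [T [T [F [P b]]] % [F [P b]]] ^ [E [T [F [P b]]]]]]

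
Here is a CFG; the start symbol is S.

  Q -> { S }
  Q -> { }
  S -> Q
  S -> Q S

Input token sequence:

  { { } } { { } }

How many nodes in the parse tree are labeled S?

[S [Q { [S [Q { }]] }] [S [Q { [S [Q { }]] }]]]

4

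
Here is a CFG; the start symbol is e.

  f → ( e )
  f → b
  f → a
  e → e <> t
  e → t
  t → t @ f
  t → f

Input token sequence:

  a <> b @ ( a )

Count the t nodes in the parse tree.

4

[e [e [t [f a]]] <> [t [t [f b]] @ [f ( [e [t [f a]]] )]]]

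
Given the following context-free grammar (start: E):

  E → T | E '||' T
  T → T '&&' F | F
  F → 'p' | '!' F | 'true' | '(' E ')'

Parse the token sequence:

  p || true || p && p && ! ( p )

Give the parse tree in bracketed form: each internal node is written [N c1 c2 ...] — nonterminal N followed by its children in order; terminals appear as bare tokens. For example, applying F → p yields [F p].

E
E || T
E || T || T
T || T || T
F || T || T
p || T || T
p || F || T
p || true || T
p || true || T && F
p || true || T && F && F
p || true || F && F && F
p || true || p && F && F
p || true || p && p && F
p || true || p && p && ! F
p || true || p && p && ! ( E )
p || true || p && p && ! ( T )
p || true || p && p && ! ( F )
p || true || p && p && ! ( p )

[E [E [E [T [F p]]] || [T [F true]]] || [T [T [T [F p]] && [F p]] && [F ! [F ( [E [T [F p]]] )]]]]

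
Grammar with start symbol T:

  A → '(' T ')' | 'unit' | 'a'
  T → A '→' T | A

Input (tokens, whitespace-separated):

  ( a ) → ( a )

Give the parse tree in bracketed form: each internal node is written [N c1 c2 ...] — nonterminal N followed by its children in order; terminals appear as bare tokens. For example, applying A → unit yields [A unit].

[T [A ( [T [A a]] )] → [T [A ( [T [A a]] )]]]

T
A → T
( T ) → T
( A ) → T
( a ) → T
( a ) → A
( a ) → ( T )
( a ) → ( A )
( a ) → ( a )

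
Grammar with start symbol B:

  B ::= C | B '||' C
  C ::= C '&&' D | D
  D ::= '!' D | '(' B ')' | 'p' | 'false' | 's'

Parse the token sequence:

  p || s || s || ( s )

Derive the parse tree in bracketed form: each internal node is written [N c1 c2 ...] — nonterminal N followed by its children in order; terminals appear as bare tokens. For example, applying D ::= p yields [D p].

[B [B [B [B [C [D p]]] || [C [D s]]] || [C [D s]]] || [C [D ( [B [C [D s]]] )]]]

B
B || C
B || C || C
B || C || C || C
C || C || C || C
D || C || C || C
p || C || C || C
p || D || C || C
p || s || C || C
p || s || D || C
p || s || s || C
p || s || s || D
p || s || s || ( B )
p || s || s || ( C )
p || s || s || ( D )
p || s || s || ( s )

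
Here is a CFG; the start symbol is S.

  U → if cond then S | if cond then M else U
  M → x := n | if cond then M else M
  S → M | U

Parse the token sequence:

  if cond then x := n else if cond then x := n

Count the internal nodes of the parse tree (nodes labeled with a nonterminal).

[S [U if cond then [M x := n] else [U if cond then [S [M x := n]]]]]

6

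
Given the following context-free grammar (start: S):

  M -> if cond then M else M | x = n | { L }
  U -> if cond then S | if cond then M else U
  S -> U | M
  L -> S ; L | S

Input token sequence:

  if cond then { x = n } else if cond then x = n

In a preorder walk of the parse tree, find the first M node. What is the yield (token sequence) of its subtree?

{ x = n }

[S [U if cond then [M { [L [S [M x = n]]] }] else [U if cond then [S [M x = n]]]]]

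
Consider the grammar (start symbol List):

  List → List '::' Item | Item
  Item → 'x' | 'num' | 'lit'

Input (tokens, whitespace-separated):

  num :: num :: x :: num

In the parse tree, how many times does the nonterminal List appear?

4

[List [List [List [List [Item num]] :: [Item num]] :: [Item x]] :: [Item num]]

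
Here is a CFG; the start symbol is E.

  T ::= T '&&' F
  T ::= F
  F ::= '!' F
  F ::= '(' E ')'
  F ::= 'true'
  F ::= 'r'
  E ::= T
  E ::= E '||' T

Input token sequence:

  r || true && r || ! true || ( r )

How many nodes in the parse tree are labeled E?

5

[E [E [E [E [T [F r]]] || [T [T [F true]] && [F r]]] || [T [F ! [F true]]]] || [T [F ( [E [T [F r]]] )]]]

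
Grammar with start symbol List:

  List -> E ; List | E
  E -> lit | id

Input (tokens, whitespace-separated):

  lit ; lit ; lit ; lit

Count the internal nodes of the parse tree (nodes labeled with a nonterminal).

[List [E lit] ; [List [E lit] ; [List [E lit] ; [List [E lit]]]]]

8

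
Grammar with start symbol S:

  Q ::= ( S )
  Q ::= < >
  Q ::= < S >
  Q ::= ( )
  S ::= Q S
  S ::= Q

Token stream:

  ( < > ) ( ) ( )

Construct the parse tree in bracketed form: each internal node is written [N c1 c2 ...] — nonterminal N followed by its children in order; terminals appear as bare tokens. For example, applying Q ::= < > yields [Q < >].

[S [Q ( [S [Q < >]] )] [S [Q ( )] [S [Q ( )]]]]

S
Q S
( S ) S
( Q ) S
( < > ) S
( < > ) Q S
( < > ) ( ) S
( < > ) ( ) Q
( < > ) ( ) ( )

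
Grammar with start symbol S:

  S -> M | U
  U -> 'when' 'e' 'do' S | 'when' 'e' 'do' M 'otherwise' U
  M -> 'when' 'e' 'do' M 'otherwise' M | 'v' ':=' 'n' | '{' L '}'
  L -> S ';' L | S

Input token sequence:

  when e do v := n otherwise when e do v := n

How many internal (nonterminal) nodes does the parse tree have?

6

[S [U when e do [M v := n] otherwise [U when e do [S [M v := n]]]]]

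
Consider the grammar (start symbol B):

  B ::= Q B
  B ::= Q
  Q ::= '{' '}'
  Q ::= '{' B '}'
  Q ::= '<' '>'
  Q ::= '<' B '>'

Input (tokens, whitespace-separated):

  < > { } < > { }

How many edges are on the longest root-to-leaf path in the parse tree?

5

[B [Q < >] [B [Q { }] [B [Q < >] [B [Q { }]]]]]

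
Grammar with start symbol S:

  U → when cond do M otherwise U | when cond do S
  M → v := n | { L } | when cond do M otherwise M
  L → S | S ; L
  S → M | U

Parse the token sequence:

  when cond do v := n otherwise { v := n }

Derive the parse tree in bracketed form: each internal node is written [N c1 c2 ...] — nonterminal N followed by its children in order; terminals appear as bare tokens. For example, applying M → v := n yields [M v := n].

S
M
when cond do M otherwise M
when cond do v := n otherwise M
when cond do v := n otherwise { L }
when cond do v := n otherwise { S }
when cond do v := n otherwise { M }
when cond do v := n otherwise { v := n }

[S [M when cond do [M v := n] otherwise [M { [L [S [M v := n]]] }]]]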